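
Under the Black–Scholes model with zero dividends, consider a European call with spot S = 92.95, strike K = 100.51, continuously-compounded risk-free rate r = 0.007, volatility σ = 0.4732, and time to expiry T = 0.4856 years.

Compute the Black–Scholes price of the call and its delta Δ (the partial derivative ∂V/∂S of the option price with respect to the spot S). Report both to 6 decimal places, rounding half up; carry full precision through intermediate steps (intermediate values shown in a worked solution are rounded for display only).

price = 9.356518
Δ = 0.475300

σ√T = 0.4732·√0.4856 = 0.329749
d₁ = (ln(S/K) + (r+σ²/2)T) / (σ√T) = (ln(92.95/100.51) + (0.007+0.4732²/2)·0.4856) / 0.329749 = (-0.078196 + 0.057767) / 0.329749 = -0.061953
d₂ = d₁ − σ√T = -0.061953 − 0.329749 = -0.391702
e^{−rT} = e^{−0.007·0.4856} = 0.996607
N(d₁) = 0.475300,  N(d₂) = 0.347639
Call price V = S·N(d₁) − K·e^{−rT}·N(d₂) = 44.179148 − 34.822630 = 9.356518
Δ = N(d₁) = 0.475300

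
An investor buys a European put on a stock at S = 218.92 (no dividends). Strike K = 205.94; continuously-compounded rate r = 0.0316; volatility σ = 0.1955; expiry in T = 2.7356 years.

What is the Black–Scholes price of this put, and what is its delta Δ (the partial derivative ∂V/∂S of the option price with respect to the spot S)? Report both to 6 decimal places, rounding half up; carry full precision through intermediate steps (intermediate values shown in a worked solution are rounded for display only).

price = 13.823100
Δ = -0.268274

σ√T = 0.1955·√2.7356 = 0.323350
d₁ = (ln(S/K) + (r+σ²/2)T) / (σ√T) = (ln(218.92/205.94) + (0.0316+0.1955²/2)·2.7356) / 0.323350 = (0.061122 + 0.138723) / 0.323350 = 0.618042
d₂ = d₁ − σ√T = 0.618042 − 0.323350 = 0.294692
e^{−rT} = e^{−0.0316·2.7356} = 0.917186
N(−d₁) = 0.268274,  N(−d₂) = 0.384114
Put price V = K·e^{−rT}·N(−d₂) − S·N(−d₁) = 72.553573 − 58.730473 = 13.823100
Δ = −N(−d₁) = -0.268274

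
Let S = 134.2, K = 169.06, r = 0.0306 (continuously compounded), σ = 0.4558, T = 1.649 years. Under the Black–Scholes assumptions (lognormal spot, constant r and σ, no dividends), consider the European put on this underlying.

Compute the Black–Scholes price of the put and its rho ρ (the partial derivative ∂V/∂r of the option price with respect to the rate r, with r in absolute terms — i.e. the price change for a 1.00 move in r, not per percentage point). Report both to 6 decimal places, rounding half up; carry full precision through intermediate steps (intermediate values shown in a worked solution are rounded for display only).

σ√T = 0.4558·√1.649 = 0.585308
d₁ = (ln(S/K) + (r+σ²/2)T) / (σ√T) = (ln(134.2/169.06) + (0.0306+0.4558²/2)·1.649) / 0.585308 = (-0.230922 + 0.221752) / 0.585308 = -0.015667
d₂ = d₁ − σ√T = -0.015667 − 0.585308 = -0.600976
e^{−rT} = e^{−0.0306·1.649} = 0.950793
N(−d₁) = 0.506250,  N(−d₂) = 0.726072
Put price V = K·e^{−rT}·N(−d₂) − S·N(−d₁) = 116.709505 − 67.938761 = 48.770745
ρ = −K·T·e^{−rT}·N(−d₂) = -192.453974

price = 48.770745
ρ = -192.453974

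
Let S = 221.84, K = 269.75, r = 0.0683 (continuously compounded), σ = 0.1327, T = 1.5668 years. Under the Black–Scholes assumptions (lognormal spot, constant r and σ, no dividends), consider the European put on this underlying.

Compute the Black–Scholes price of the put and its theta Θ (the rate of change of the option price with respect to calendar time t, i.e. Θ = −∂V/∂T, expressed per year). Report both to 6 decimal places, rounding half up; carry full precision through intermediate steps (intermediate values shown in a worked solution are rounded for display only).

σ√T = 0.1327·√1.5668 = 0.166103
d₁ = (ln(S/K) + (r+σ²/2)T) / (σ√T) = (ln(221.84/269.75) + (0.0683+0.1327²/2)·1.5668) / 0.166103 = (-0.195539 + 0.120808) / 0.166103 = -0.449911
d₂ = d₁ − σ√T = -0.449911 − 0.166103 = -0.616014
e^{−rT} = e^{−0.0683·1.5668} = 0.898514
N(−d₁) = 0.673613,  N(−d₂) = 0.731057
Put price V = K·e^{−rT}·N(−d₂) − S·N(−d₁) = 177.189531 − 149.434258 = 27.755272
φ(d₁) = (1/√(2π))·e^{−d₁²/2} = 0.360541
Θ = −S·φ(d₁)·σ/(2√T) + r·K·e^{−rT}·N(−d₂) = −4.239641 + 12.102045 = 7.862404

price = 27.755272
Θ = 7.862404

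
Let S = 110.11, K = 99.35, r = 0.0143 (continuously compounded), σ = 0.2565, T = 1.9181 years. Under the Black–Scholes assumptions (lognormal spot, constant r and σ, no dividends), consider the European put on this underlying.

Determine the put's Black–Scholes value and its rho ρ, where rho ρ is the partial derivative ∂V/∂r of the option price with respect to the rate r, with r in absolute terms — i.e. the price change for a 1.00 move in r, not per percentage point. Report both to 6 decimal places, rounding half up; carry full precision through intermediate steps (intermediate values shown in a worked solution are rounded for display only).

price = 8.808419
ρ = -78.802402

σ√T = 0.2565·√1.9181 = 0.355241
d₁ = (ln(S/K) + (r+σ²/2)T) / (σ√T) = (ln(110.11/99.35) + (0.0143+0.2565²/2)·1.9181) / 0.355241 = (0.102831 + 0.090527) / 0.355241 = 0.544300
d₂ = d₁ − σ√T = 0.544300 − 0.355241 = 0.189059
e^{−rT} = e^{−0.0143·1.9181} = 0.972944
N(−d₁) = 0.293117,  N(−d₂) = 0.425023
Put price V = K·e^{−rT}·N(−d₂) − S·N(−d₁) = 41.083573 − 32.275155 = 8.808419
ρ = −K·T·e^{−rT}·N(−d₂) = -78.802402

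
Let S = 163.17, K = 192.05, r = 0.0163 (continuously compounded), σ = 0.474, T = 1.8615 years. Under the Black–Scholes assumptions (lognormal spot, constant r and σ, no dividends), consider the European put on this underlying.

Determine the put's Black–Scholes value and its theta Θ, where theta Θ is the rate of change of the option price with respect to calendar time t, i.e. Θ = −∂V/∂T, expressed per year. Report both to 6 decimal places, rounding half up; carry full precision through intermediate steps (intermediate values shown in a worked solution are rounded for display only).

σ√T = 0.474·√1.8615 = 0.646710
d₁ = (ln(S/K) + (r+σ²/2)T) / (σ√T) = (ln(163.17/192.05) + (0.0163+0.474²/2)·1.8615) / 0.646710 = (-0.162963 + 0.239460) / 0.646710 = 0.118286
d₂ = d₁ − σ√T = 0.118286 − 0.646710 = -0.528425
e^{−rT} = e^{−0.0163·1.8615} = 0.970113
N(−d₁) = 0.452921,  N(−d₂) = 0.701398
Put price V = K·e^{−rT}·N(−d₂) − S·N(−d₁) = 130.677595 − 73.903073 = 56.774523
φ(d₁) = (1/√(2π))·e^{−d₁²/2} = 0.396161
Θ = −S·φ(d₁)·σ/(2√T) + r·K·e^{−rT}·N(−d₂) = −11.228688 + 2.130045 = -9.098643

price = 56.774523
Θ = -9.098643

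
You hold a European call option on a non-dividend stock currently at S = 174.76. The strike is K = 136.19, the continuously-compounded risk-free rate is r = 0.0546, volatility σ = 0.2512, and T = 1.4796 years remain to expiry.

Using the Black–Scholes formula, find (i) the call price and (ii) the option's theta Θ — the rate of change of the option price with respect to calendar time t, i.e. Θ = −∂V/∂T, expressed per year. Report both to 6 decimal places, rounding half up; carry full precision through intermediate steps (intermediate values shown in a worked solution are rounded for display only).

σ√T = 0.2512·√1.4796 = 0.305557
d₁ = (ln(S/K) + (r+σ²/2)T) / (σ√T) = (ln(174.76/136.19) + (0.0546+0.2512²/2)·1.4796) / 0.305557 = (0.249363 + 0.127469) / 0.305557 = 1.233261
d₂ = d₁ − σ√T = 1.233261 − 0.305557 = 0.927705
e^{−rT} = e^{−0.0546·1.4796} = 0.922391
N(d₁) = 0.891261,  N(d₂) = 0.823220
Call price V = S·N(d₁) − K·e^{−rT}·N(d₂) = 155.756747 − 103.413190 = 52.343557
φ(d₁) = (1/√(2π))·e^{−d₁²/2} = 0.186485
Θ = −S·φ(d₁)·σ/(2√T) − r·K·e^{−rT}·N(d₂) = −3.365140 − 5.646360 = -9.011500

price = 52.343557
Θ = -9.011500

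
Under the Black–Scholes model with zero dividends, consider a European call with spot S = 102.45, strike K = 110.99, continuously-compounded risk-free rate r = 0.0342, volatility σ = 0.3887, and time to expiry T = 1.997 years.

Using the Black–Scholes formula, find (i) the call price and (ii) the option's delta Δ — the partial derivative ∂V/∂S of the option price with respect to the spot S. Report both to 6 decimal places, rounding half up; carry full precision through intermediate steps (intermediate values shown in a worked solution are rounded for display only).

price = 21.701249
Δ = 0.599952

σ√T = 0.3887·√1.997 = 0.549292
d₁ = (ln(S/K) + (r+σ²/2)T) / (σ√T) = (ln(102.45/110.99) + (0.0342+0.3887²/2)·1.997) / 0.549292 = (-0.080065 + 0.219158) / 0.549292 = 0.253223
d₂ = d₁ − σ√T = 0.253223 − 0.549292 = -0.296070
e^{−rT} = e^{−0.0342·1.997} = 0.933983
N(d₁) = 0.599952,  N(d₂) = 0.383588
Call price V = S·N(d₁) − K·e^{−rT}·N(d₂) = 61.465071 − 39.763821 = 21.701249
Δ = N(d₁) = 0.599952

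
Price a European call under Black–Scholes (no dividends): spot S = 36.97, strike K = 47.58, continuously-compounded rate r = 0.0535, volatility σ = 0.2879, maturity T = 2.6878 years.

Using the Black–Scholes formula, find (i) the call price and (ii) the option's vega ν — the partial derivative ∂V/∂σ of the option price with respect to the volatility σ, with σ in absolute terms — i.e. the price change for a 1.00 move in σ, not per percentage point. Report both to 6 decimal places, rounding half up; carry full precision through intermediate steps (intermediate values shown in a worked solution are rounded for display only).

σ√T = 0.2879·√2.6878 = 0.471998
d₁ = (ln(S/K) + (r+σ²/2)T) / (σ√T) = (ln(36.97/47.58) + (0.0535+0.2879²/2)·2.6878) / 0.471998 = (-0.252306 + 0.255188) / 0.471998 = 0.006107
d₂ = d₁ − σ√T = 0.006107 − 0.471998 = -0.465891
e^{−rT} = e^{−0.0535·2.6878} = 0.866063
N(d₁) = 0.502436,  N(d₂) = 0.320647
Call price V = S·N(d₁) − K·e^{−rT}·N(d₂) = 18.575075 − 13.212989 = 5.362086
φ(d₁) = (1/√(2π))·e^{−d₁²/2} = 0.398935
ν = S·φ(d₁)·√T = 24.179643

price = 5.362086
ν = 24.179643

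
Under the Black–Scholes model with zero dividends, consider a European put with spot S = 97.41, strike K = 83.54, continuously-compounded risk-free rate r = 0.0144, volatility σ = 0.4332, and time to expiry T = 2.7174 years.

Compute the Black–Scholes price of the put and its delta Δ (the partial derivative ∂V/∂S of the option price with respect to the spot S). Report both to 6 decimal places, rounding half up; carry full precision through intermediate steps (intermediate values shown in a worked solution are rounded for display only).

price = 17.109566
Δ = -0.265346

σ√T = 0.4332·√2.7174 = 0.714110
d₁ = (ln(S/K) + (r+σ²/2)T) / (σ√T) = (ln(97.41/83.54) + (0.0144+0.4332²/2)·2.7174) / 0.714110 = (0.153603 + 0.294107) / 0.714110 = 0.626949
d₂ = d₁ − σ√T = 0.626949 − 0.714110 = -0.087161
e^{−rT} = e^{−0.0144·2.7174} = 0.961625
N(−d₁) = 0.265346,  N(−d₂) = 0.534728
Put price V = K·e^{−rT}·N(−d₂) − S·N(−d₁) = 42.956957 − 25.847391 = 17.109566
Δ = −N(−d₁) = -0.265346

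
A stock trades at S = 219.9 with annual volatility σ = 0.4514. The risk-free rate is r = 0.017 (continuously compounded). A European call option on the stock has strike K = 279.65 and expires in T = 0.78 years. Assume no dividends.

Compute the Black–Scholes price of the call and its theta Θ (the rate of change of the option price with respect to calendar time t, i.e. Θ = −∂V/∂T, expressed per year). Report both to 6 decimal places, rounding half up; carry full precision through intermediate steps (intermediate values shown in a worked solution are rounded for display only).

price = 17.215283
Θ = -21.969906

σ√T = 0.4514·√0.78 = 0.398666
d₁ = (ln(S/K) + (r+σ²/2)T) / (σ√T) = (ln(219.9/279.65) + (0.017+0.4514²/2)·0.78) / 0.398666 = (-0.240366 + 0.092727) / 0.398666 = -0.370332
d₂ = d₁ − σ√T = -0.370332 − 0.398666 = -0.768998
e^{−rT} = e^{−0.017·0.78} = 0.986828
N(d₁) = 0.355567,  N(d₂) = 0.220947
Call price V = S·N(d₁) − K·e^{−rT}·N(d₂) = 78.189288 − 60.974004 = 17.215283
φ(d₁) = (1/√(2π))·e^{−d₁²/2} = 0.372503
Θ = −S·φ(d₁)·σ/(2√T) − r·K·e^{−rT}·N(d₂) = −20.933348 − 1.036558 = -21.969906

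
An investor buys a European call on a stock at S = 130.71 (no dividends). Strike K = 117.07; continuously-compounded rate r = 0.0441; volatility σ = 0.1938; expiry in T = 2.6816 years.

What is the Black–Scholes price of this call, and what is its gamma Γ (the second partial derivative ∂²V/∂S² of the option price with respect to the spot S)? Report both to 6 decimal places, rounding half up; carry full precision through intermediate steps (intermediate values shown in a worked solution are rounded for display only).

σ√T = 0.1938·√2.6816 = 0.317359
d₁ = (ln(S/K) + (r+σ²/2)T) / (σ√T) = (ln(130.71/117.07) + (0.0441+0.1938²/2)·2.6816) / 0.317359 = (0.110209 + 0.168617) / 0.317359 = 0.878582
d₂ = d₁ − σ√T = 0.878582 − 0.317359 = 0.561223
e^{−rT} = e^{−0.0441·2.6816} = 0.888466
N(d₁) = 0.810186,  N(d₂) = 0.712677
Call price V = S·N(d₁) − K·e^{−rT}·N(d₂) = 105.899429 − 74.127534 = 31.771894
φ(d₁) = (1/√(2π))·e^{−d₁²/2} = 0.271202
Γ = φ(d₁) / (S·σ·√T) = 0.006538

price = 31.771894
Γ = 0.006538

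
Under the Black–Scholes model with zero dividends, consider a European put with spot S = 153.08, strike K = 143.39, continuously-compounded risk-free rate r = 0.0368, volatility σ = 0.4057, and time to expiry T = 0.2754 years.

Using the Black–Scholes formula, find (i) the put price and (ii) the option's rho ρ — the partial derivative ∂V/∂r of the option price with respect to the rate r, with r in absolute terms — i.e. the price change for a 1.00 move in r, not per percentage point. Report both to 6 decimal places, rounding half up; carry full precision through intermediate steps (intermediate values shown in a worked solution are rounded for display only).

σ√T = 0.4057·√0.2754 = 0.212906
d₁ = (ln(S/K) + (r+σ²/2)T) / (σ√T) = (ln(153.08/143.39) + (0.0368+0.4057²/2)·0.2754) / 0.212906 = (0.065392 + 0.032799) / 0.212906 = 0.461198
d₂ = d₁ − σ√T = 0.461198 − 0.212906 = 0.248292
e^{−rT} = e^{−0.0368·0.2754} = 0.989916
N(−d₁) = 0.322328,  N(−d₂) = 0.401954
Put price V = K·e^{−rT}·N(−d₂) − S·N(−d₁) = 57.055027 − 49.342022 = 7.713004
ρ = −K·T·e^{−rT}·N(−d₂) = -15.712954

price = 7.713004
ρ = -15.712954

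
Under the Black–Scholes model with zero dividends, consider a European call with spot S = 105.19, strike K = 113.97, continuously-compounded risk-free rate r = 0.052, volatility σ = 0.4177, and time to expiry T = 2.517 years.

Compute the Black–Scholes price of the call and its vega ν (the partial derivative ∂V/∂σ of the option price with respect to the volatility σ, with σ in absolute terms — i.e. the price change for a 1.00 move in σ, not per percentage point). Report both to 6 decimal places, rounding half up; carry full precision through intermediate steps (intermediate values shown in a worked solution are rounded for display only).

σ√T = 0.4177·√2.517 = 0.662683
d₁ = (ln(S/K) + (r+σ²/2)T) / (σ√T) = (ln(105.19/113.97) + (0.052+0.4177²/2)·2.517) / 0.662683 = (-0.080167 + 0.350459) / 0.662683 = 0.407874
d₂ = d₁ − σ√T = 0.407874 − 0.662683 = -0.254809
e^{−rT} = e^{−0.052·2.517} = 0.877320
N(d₁) = 0.658317,  N(d₂) = 0.399435
Call price V = S·N(d₁) − K·e^{−rT}·N(d₂) = 69.248373 − 39.938783 = 29.309590
φ(d₁) = (1/√(2π))·e^{−d₁²/2} = 0.367101
ν = S·φ(d₁)·√T = 61.263411

price = 29.309590
ν = 61.263411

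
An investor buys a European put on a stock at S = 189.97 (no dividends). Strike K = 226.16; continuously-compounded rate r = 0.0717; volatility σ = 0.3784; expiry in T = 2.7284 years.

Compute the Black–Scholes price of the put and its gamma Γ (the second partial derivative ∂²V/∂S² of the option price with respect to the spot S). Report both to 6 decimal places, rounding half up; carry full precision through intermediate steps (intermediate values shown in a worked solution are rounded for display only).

price = 44.148427
Γ = 0.003164

σ√T = 0.3784·√2.7284 = 0.625036
d₁ = (ln(S/K) + (r+σ²/2)T) / (σ√T) = (ln(189.97/226.16) + (0.0717+0.3784²/2)·2.7284) / 0.625036 = (-0.174377 + 0.390961) / 0.625036 = 0.346516
d₂ = d₁ − σ√T = 0.346516 − 0.625036 = -0.278520
e^{−rT} = e^{−0.0717·2.7284} = 0.822319
N(−d₁) = 0.364478,  N(−d₂) = 0.609694
Put price V = K·e^{−rT}·N(−d₂) − S·N(−d₁) = 113.388237 − 69.239809 = 44.148427
φ(d₁) = (1/√(2π))·e^{−d₁²/2} = 0.375696
Γ = φ(d₁) / (S·σ·√T) = 0.003164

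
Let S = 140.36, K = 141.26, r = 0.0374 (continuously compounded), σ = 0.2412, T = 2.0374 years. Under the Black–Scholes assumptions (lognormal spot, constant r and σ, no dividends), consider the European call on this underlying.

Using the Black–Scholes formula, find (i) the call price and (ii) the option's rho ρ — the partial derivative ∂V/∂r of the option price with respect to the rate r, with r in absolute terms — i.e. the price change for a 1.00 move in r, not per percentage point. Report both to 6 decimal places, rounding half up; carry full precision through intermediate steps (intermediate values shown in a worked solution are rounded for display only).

price = 23.644576
ρ = 136.600990

σ√T = 0.2412·√2.0374 = 0.344283
d₁ = (ln(S/K) + (r+σ²/2)T) / (σ√T) = (ln(140.36/141.26) + (0.0374+0.2412²/2)·2.0374) / 0.344283 = (-0.006392 + 0.135464) / 0.344283 = 0.374902
d₂ = d₁ − σ√T = 0.374902 − 0.344283 = 0.030620
e^{−rT} = e^{−0.0374·2.0374} = 0.926632
N(d₁) = 0.646133,  N(d₂) = 0.512214
Call price V = S·N(d₁) − K·e^{−rT}·N(d₂) = 90.691297 − 67.046721 = 23.644576
ρ = K·T·e^{−rT}·N(d₂) = 136.600990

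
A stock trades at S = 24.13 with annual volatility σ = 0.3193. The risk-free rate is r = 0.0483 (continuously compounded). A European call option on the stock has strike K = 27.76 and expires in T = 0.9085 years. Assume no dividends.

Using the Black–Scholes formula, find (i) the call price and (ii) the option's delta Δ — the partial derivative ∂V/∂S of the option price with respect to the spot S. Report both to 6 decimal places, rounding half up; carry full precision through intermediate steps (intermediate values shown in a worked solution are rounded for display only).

σ√T = 0.3193·√0.9085 = 0.304342
d₁ = (ln(S/K) + (r+σ²/2)T) / (σ√T) = (ln(24.13/27.76) + (0.0483+0.3193²/2)·0.9085) / 0.304342 = (-0.140140 + 0.090192) / 0.304342 = -0.164117
d₂ = d₁ − σ√T = -0.164117 − 0.304342 = -0.468459
e^{−rT} = e^{−0.0483·0.9085} = 0.957068
N(d₁) = 0.434819,  N(d₂) = 0.319728
Call price V = S·N(d₁) − K·e^{−rT}·N(d₂) = 10.492190 − 8.494606 = 1.997584
Δ = N(d₁) = 0.434819

price = 1.997584
Δ = 0.434819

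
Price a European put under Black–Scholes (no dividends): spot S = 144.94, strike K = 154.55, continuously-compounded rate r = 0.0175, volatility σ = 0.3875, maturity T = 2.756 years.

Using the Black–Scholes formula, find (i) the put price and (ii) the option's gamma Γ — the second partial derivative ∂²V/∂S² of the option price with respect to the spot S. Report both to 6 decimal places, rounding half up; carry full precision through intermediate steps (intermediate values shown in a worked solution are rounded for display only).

price = 38.037314
Γ = 0.004094

σ√T = 0.3875·√2.756 = 0.643297
d₁ = (ln(S/K) + (r+σ²/2)T) / (σ√T) = (ln(144.94/154.55) + (0.0175+0.3875²/2)·2.756) / 0.643297 = (-0.064198 + 0.255145) / 0.643297 = 0.296827
d₂ = d₁ − σ√T = 0.296827 − 0.643297 = -0.346470
e^{−rT} = e^{−0.0175·2.756} = 0.952915
N(−d₁) = 0.383299,  N(−d₂) = 0.635505
Put price V = K·e^{−rT}·N(−d₂) − S·N(−d₁) = 93.592741 − 55.555427 = 38.037314
φ(d₁) = (1/√(2π))·e^{−d₁²/2} = 0.381749
Γ = φ(d₁) / (S·σ·√T) = 0.004094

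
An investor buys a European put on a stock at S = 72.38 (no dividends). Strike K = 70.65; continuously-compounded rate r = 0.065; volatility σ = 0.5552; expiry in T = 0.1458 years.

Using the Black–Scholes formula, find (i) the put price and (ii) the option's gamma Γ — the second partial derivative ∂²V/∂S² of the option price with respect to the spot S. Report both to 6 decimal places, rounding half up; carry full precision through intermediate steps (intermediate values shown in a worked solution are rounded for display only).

σ√T = 0.5552·√0.1458 = 0.211996
d₁ = (ln(S/K) + (r+σ²/2)T) / (σ√T) = (ln(72.38/70.65) + (0.065+0.5552²/2)·0.1458) / 0.211996 = (0.024192 + 0.031948) / 0.211996 = 0.264817
d₂ = d₁ − σ√T = 0.264817 − 0.211996 = 0.052820
e^{−rT} = e^{−0.065·0.1458} = 0.990568
N(−d₁) = 0.395575,  N(−d₂) = 0.478938
Put price V = K·e^{−rT}·N(−d₂) − S·N(−d₁) = 33.517780 − 28.631747 = 4.886033
φ(d₁) = (1/√(2π))·e^{−d₁²/2} = 0.385196
Γ = φ(d₁) / (S·σ·√T) = 0.025104

price = 4.886033
Γ = 0.025104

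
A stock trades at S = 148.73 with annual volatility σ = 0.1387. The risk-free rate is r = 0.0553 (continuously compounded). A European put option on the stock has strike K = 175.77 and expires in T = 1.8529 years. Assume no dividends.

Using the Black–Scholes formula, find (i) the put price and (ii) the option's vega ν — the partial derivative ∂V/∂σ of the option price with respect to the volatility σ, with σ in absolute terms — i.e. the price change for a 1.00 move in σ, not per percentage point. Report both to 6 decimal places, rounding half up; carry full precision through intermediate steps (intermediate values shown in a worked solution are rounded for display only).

σ√T = 0.1387·√1.8529 = 0.188800
d₁ = (ln(S/K) + (r+σ²/2)T) / (σ√T) = (ln(148.73/175.77) + (0.0553+0.1387²/2)·1.8529) / 0.188800 = (-0.167044 + 0.120288) / 0.188800 = -0.247646
d₂ = d₁ − σ√T = -0.247646 − 0.188800 = -0.436446
e^{−rT} = e^{−0.0553·1.8529} = 0.902609
N(−d₁) = 0.597796,  N(−d₂) = 0.668743
Put price V = K·e^{−rT}·N(−d₂) − S·N(−d₁) = 106.097261 − 88.910175 = 17.187086
φ(d₁) = (1/√(2π))·e^{−d₁²/2} = 0.386895
ν = S·φ(d₁)·√T = 78.328049

price = 17.187086
ν = 78.328049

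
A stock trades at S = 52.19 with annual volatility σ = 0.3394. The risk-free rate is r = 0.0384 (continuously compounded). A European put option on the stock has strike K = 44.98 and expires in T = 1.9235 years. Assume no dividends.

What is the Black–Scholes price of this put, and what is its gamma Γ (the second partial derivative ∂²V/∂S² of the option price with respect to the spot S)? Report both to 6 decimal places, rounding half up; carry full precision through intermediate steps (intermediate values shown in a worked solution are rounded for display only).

price = 4.472648
Γ = 0.012638

σ√T = 0.3394·√1.9235 = 0.470715
d₁ = (ln(S/K) + (r+σ²/2)T) / (σ√T) = (ln(52.19/44.98) + (0.0384+0.3394²/2)·1.9235) / 0.470715 = (0.148673 + 0.184649) / 0.470715 = 0.708118
d₂ = d₁ − σ√T = 0.708118 − 0.470715 = 0.237403
e^{−rT} = e^{−0.0384·1.9235} = 0.928799
N(−d₁) = 0.239436,  N(−d₂) = 0.406172
Put price V = K·e^{−rT}·N(−d₂) − S·N(−d₁) = 16.968815 − 12.496167 = 4.472648
φ(d₁) = (1/√(2π))·e^{−d₁²/2} = 0.310474
Γ = φ(d₁) / (S·σ·√T) = 0.012638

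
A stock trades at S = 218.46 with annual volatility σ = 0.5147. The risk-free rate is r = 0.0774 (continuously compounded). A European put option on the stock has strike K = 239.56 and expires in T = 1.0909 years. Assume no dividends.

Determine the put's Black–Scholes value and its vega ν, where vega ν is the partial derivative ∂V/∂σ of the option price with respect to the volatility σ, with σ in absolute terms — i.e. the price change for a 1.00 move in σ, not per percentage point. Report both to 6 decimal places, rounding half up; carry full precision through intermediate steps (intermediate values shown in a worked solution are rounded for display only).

price = 47.330628
ν = 88.130585

σ√T = 0.5147·√1.0909 = 0.537584
d₁ = (ln(S/K) + (r+σ²/2)T) / (σ√T) = (ln(218.46/239.56) + (0.0774+0.5147²/2)·1.0909) / 0.537584 = (-0.092201 + 0.228934) / 0.537584 = 0.254347
d₂ = d₁ − σ√T = 0.254347 − 0.537584 = -0.283237
e^{−rT} = e^{−0.0774·1.0909} = 0.919031
N(−d₁) = 0.399614,  N(−d₂) = 0.611502
Put price V = K·e^{−rT}·N(−d₂) − S·N(−d₁) = 134.630217 − 87.299589 = 47.330628
φ(d₁) = (1/√(2π))·e^{−d₁²/2} = 0.386244
ν = S·φ(d₁)·√T = 88.130585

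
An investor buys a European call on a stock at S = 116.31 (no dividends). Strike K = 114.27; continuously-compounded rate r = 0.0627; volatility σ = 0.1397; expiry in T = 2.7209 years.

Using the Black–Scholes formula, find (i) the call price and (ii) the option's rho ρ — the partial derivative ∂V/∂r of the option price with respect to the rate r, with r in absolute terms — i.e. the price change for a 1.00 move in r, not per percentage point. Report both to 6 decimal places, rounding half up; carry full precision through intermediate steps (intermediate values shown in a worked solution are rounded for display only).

price = 22.795968
ρ = 198.876834

σ√T = 0.1397·√2.7209 = 0.230437
d₁ = (ln(S/K) + (r+σ²/2)T) / (σ√T) = (ln(116.31/114.27) + (0.0627+0.1397²/2)·2.7209) / 0.230437 = (0.017695 + 0.197151) / 0.230437 = 0.932341
d₂ = d₁ − σ√T = 0.932341 − 0.230437 = 0.701904
e^{−rT} = e^{−0.0627·2.7209} = 0.843158
N(d₁) = 0.824420,  N(d₂) = 0.758630
Call price V = S·N(d₁) − K·e^{−rT}·N(d₂) = 95.888267 − 73.092298 = 22.795968
ρ = K·T·e^{−rT}·N(d₂) = 198.876834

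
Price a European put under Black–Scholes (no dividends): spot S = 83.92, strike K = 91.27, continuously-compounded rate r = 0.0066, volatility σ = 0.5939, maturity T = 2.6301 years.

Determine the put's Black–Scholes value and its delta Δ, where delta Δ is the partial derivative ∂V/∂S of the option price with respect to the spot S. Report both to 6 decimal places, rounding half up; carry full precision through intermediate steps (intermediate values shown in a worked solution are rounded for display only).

σ√T = 0.5939·√2.6301 = 0.963162
d₁ = (ln(S/K) + (r+σ²/2)T) / (σ√T) = (ln(83.92/91.27) + (0.0066+0.5939²/2)·2.6301) / 0.963162 = (-0.083958 + 0.481199) / 0.963162 = 0.412434
d₂ = d₁ − σ√T = 0.412434 − 0.963162 = -0.550728
e^{−rT} = e^{−0.0066·2.6301} = 0.982791
N(−d₁) = 0.340011,  N(−d₂) = 0.709090
Put price V = K·e^{−rT}·N(−d₂) − S·N(−d₁) = 63.604899 − 28.533684 = 35.071215
Δ = −N(−d₁) = -0.340011

price = 35.071215
Δ = -0.340011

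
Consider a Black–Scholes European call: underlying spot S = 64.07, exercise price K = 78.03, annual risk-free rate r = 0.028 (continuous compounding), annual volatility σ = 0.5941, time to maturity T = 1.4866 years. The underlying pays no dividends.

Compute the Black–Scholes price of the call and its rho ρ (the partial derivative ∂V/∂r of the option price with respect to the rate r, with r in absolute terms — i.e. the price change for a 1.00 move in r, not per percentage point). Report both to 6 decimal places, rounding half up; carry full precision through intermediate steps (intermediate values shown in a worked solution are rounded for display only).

σ√T = 0.5941·√1.4866 = 0.724364
d₁ = (ln(S/K) + (r+σ²/2)T) / (σ√T) = (ln(64.07/78.03) + (0.028+0.5941²/2)·1.4866) / 0.724364 = (-0.197117 + 0.303976) / 0.724364 = 0.147521
d₂ = d₁ − σ√T = 0.147521 − 0.724364 = -0.576842
e^{−rT} = e^{−0.028·1.4866} = 0.959230
N(d₁) = 0.558640,  N(d₂) = 0.282023
Call price V = S·N(d₁) − K·e^{−rT}·N(d₂) = 35.792044 − 21.109048 = 14.682996
ρ = K·T·e^{−rT}·N(d₂) = 31.380711

price = 14.682996
ρ = 31.380711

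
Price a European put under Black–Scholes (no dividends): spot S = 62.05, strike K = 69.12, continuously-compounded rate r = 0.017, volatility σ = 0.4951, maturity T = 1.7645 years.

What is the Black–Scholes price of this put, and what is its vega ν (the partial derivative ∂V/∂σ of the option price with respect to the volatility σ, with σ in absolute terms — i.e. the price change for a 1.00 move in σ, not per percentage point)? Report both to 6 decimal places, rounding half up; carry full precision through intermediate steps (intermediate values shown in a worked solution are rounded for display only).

σ√T = 0.4951·√1.7645 = 0.657664
d₁ = (ln(S/K) + (r+σ²/2)T) / (σ√T) = (ln(62.05/69.12) + (0.017+0.4951²/2)·1.7645) / 0.657664 = (-0.107904 + 0.246257) / 0.657664 = 0.210371
d₂ = d₁ − σ√T = 0.210371 − 0.657664 = -0.447292
e^{−rT} = e^{−0.017·1.7645} = 0.970449
N(−d₁) = 0.416689,  N(−d₂) = 0.672668
Put price V = K·e^{−rT}·N(−d₂) − S·N(−d₁) = 45.120838 − 25.855549 = 19.265289
φ(d₁) = (1/√(2π))·e^{−d₁²/2} = 0.390211
ν = S·φ(d₁)·√T = 32.162707

price = 19.265289
ν = 32.162707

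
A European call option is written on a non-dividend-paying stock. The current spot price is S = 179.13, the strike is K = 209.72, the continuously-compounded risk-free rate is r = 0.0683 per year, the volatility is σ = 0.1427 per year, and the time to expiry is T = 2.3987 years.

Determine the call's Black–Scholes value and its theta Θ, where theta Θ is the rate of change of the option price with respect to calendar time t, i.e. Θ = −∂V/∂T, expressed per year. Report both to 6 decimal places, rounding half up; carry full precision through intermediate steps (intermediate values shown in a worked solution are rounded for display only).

price = 16.270361
Θ = -8.940287

σ√T = 0.1427·√2.3987 = 0.221010
d₁ = (ln(S/K) + (r+σ²/2)T) / (σ√T) = (ln(179.13/209.72) + (0.0683+0.1427²/2)·2.3987) / 0.221010 = (-0.157662 + 0.188254) / 0.221010 = 0.138421
d₂ = d₁ − σ√T = 0.138421 − 0.221010 = -0.082589
e^{−rT} = e^{−0.0683·2.3987} = 0.848885
N(d₁) = 0.555046,  N(d₂) = 0.467089
Call price V = S·N(d₁) − K·e^{−rT}·N(d₂) = 99.425413 − 83.155051 = 16.270361
φ(d₁) = (1/√(2π))·e^{−d₁²/2} = 0.395139
Θ = −S·φ(d₁)·σ/(2√T) − r·K·e^{−rT}·N(d₂) = −3.260797 − 5.679490 = -8.940287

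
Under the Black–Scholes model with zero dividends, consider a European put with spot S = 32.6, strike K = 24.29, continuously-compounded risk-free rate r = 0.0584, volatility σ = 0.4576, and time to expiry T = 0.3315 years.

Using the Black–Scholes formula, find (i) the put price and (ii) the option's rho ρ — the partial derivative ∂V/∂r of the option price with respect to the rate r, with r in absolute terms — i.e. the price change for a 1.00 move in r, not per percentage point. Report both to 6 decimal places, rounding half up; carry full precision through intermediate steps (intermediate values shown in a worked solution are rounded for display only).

σ√T = 0.4576·√0.3315 = 0.263468
d₁ = (ln(S/K) + (r+σ²/2)T) / (σ√T) = (ln(32.6/24.29) + (0.0584+0.4576²/2)·0.3315) / 0.263468 = (0.294248 + 0.054067) / 0.263468 = 1.322039
d₂ = d₁ − σ√T = 1.322039 − 0.263468 = 1.058571
e^{−rT} = e^{−0.0584·0.3315} = 0.980827
N(−d₁) = 0.093078,  N(−d₂) = 0.144898
Put price V = K·e^{−rT}·N(−d₂) − S·N(−d₁) = 3.452082 − 3.034331 = 0.417751
ρ = −K·T·e^{−rT}·N(−d₂) = -1.144365

price = 0.417751
ρ = -1.144365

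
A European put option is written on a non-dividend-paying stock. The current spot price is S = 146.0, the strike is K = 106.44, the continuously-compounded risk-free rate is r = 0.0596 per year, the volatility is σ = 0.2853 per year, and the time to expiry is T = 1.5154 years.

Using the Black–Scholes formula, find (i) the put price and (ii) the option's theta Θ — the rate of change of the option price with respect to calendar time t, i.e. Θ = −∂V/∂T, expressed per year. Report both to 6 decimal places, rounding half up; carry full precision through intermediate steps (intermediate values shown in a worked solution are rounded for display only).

σ√T = 0.2853·√1.5154 = 0.351209
d₁ = (ln(S/K) + (r+σ²/2)T) / (σ√T) = (ln(146.0/106.44) + (0.0596+0.2853²/2)·1.5154) / 0.351209 = (0.316025 + 0.151992) / 0.351209 = 1.332588
d₂ = d₁ − σ√T = 1.332588 − 0.351209 = 0.981380
e^{−rT} = e^{−0.0596·1.5154} = 0.913641
N(−d₁) = 0.091333,  N(−d₂) = 0.163203
Put price V = K·e^{−rT}·N(−d₂) − S·N(−d₁) = 15.871130 − 13.334682 = 2.536448
φ(d₁) = (1/√(2π))·e^{−d₁²/2} = 0.164173
Θ = −S·φ(d₁)·σ/(2√T) + r·K·e^{−rT}·N(−d₂) = −2.777555 + 0.945919 = -1.831636

price = 2.536448
Θ = -1.831636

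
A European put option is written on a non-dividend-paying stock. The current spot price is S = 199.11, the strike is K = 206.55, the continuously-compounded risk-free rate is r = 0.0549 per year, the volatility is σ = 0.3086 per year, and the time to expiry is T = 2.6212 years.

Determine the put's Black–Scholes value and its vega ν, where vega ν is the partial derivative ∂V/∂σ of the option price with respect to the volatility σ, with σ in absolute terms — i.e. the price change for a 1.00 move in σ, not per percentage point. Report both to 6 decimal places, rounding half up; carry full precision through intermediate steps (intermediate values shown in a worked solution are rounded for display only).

σ√T = 0.3086·√2.6212 = 0.499627
d₁ = (ln(S/K) + (r+σ²/2)T) / (σ√T) = (ln(199.11/206.55) + (0.0549+0.3086²/2)·2.6212) / 0.499627 = (-0.036685 + 0.268718) / 0.499627 = 0.464411
d₂ = d₁ − σ√T = 0.464411 − 0.499627 = -0.035216
e^{−rT} = e^{−0.0549·2.6212} = 0.865971
N(−d₁) = 0.321177,  N(−d₂) = 0.514046
Put price V = K·e^{−rT}·N(−d₂) − S·N(−d₁) = 91.945548 − 63.949469 = 27.996078
φ(d₁) = (1/√(2π))·e^{−d₁²/2} = 0.358159
ν = S·φ(d₁)·√T = 115.456765

price = 27.996078
ν = 115.456765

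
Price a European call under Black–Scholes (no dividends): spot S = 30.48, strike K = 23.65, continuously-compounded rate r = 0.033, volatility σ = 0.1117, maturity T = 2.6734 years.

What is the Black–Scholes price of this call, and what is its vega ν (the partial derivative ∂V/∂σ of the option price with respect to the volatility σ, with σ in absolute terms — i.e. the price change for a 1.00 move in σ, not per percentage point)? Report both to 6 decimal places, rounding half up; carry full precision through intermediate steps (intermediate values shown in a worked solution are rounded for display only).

price = 8.882621
ν = 2.892468

σ√T = 0.1117·√2.6734 = 0.182635
d₁ = (ln(S/K) + (r+σ²/2)T) / (σ√T) = (ln(30.48/23.65) + (0.033+0.1117²/2)·2.6734) / 0.182635 = (0.253708 + 0.104900) / 0.182635 = 1.963516
d₂ = d₁ − σ√T = 1.963516 − 0.182635 = 1.780880
e^{−rT} = e^{−0.033·2.6734} = 0.915557
N(d₁) = 0.975207,  N(d₂) = 0.962534
Call price V = S·N(d₁) − K·e^{−rT}·N(d₂) = 29.724306 − 20.841684 = 8.882621
φ(d₁) = (1/√(2π))·e^{−d₁²/2} = 0.058039
ν = S·φ(d₁)·√T = 2.892468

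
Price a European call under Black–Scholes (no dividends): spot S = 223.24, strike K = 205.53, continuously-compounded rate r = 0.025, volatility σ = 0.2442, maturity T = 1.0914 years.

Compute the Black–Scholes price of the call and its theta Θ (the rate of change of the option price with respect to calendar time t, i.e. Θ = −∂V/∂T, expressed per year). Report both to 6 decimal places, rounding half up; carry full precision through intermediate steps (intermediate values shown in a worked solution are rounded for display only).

σ√T = 0.2442·√1.0914 = 0.255116
d₁ = (ln(S/K) + (r+σ²/2)T) / (σ√T) = (ln(223.24/205.53) + (0.025+0.2442²/2)·1.0914) / 0.255116 = (0.082655 + 0.059827) / 0.255116 = 0.558501
d₂ = d₁ − σ√T = 0.558501 − 0.255116 = 0.303385
e^{−rT} = e^{−0.025·1.0914} = 0.973084
N(d₁) = 0.711749,  N(d₂) = 0.619202
Call price V = S·N(d₁) − K·e^{−rT}·N(d₂) = 158.890803 − 123.839065 = 35.051738
φ(d₁) = (1/√(2π))·e^{−d₁²/2} = 0.341332
Θ = −S·φ(d₁)·σ/(2√T) − r·K·e^{−rT}·N(d₂) = −8.905791 − 3.095977 = -12.001768

price = 35.051738
Θ = -12.001768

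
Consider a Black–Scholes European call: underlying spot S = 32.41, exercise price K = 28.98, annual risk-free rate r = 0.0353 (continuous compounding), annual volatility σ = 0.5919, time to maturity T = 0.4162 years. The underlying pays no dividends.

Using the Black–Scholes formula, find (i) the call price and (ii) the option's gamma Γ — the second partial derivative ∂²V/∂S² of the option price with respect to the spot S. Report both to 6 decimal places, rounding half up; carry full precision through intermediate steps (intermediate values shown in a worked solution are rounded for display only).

price = 6.789847
Γ = 0.028124

σ√T = 0.5919·√0.4162 = 0.381856
d₁ = (ln(S/K) + (r+σ²/2)T) / (σ√T) = (ln(32.41/28.98) + (0.0353+0.5919²/2)·0.4162) / 0.381856 = (0.111861 + 0.087599) / 0.381856 = 0.522343
d₂ = d₁ − σ√T = 0.522343 − 0.381856 = 0.140488
e^{−rT} = e^{−0.0353·0.4162} = 0.985416
N(d₁) = 0.699284,  N(d₂) = 0.555863
Call price V = S·N(d₁) − K·e^{−rT}·N(d₂) = 22.663807 − 15.873960 = 6.789847
φ(d₁) = (1/√(2π))·e^{−d₁²/2} = 0.348067
Γ = φ(d₁) / (S·σ·√T) = 0.028124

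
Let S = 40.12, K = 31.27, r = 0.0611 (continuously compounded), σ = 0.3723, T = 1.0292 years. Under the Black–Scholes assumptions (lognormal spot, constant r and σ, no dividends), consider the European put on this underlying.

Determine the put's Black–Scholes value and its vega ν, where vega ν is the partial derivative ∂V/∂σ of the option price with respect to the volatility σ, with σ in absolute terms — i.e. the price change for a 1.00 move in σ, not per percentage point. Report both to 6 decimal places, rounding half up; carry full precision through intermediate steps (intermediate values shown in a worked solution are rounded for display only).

price = 1.471619
ν = 9.699160

σ√T = 0.3723·√1.0292 = 0.377696
d₁ = (ln(S/K) + (r+σ²/2)T) / (σ√T) = (ln(40.12/31.27) + (0.0611+0.3723²/2)·1.0292) / 0.377696 = (0.249216 + 0.134211) / 0.377696 = 1.015173
d₂ = d₁ − σ√T = 1.015173 − 0.377696 = 0.637476
e^{−rT} = e^{−0.0611·1.0292} = 0.939052
N(−d₁) = 0.155012,  N(−d₂) = 0.261907
Put price V = K·e^{−rT}·N(−d₂) − S·N(−d₁) = 7.690688 − 6.219070 = 1.471619
φ(d₁) = (1/√(2π))·e^{−d₁²/2} = 0.238300
ν = S·φ(d₁)·√T = 9.699160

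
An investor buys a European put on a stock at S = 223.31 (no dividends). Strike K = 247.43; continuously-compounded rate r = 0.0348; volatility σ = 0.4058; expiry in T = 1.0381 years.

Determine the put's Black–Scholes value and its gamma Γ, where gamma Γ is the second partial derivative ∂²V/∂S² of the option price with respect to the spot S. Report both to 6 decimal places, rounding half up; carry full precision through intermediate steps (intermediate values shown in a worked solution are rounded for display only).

σ√T = 0.4058·√1.0381 = 0.413458
d₁ = (ln(S/K) + (r+σ²/2)T) / (σ√T) = (ln(223.31/247.43) + (0.0348+0.4058²/2)·1.0381) / 0.413458 = (-0.102567 + 0.121600) / 0.413458 = 0.046034
d₂ = d₁ − σ√T = 0.046034 − 0.413458 = -0.367425
e^{−rT} = e^{−0.0348·1.0381} = 0.964519
N(−d₁) = 0.481642,  N(−d₂) = 0.643349
Put price V = K·e^{−rT}·N(−d₂) − S·N(−d₁) = 153.535787 − 107.555418 = 45.980369
φ(d₁) = (1/√(2π))·e^{−d₁²/2} = 0.398520
Γ = φ(d₁) / (S·σ·√T) = 0.004316

price = 45.980369
Γ = 0.004316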